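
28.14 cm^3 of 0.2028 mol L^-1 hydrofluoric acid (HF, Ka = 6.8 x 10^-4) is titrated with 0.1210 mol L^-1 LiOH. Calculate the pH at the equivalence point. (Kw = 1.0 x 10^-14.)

n(HF) = 0.2028 x 0.02814 = 0.005707 mol; V(LiOH) at equivalence = 0.005707/0.1210 = 0.04716 L.
At equivalence all the acid is converted to F-; total volume = 0.02814 + 0.04716 = 0.07530 L, so [F-] = 0.005707/0.07530 = 0.07578 M.
Kb = Kw/Ka = 1.0e-14 / 6.8 x 10^-4 = 1.47e-11.
[OH^-] = sqrt(Kb x [F-]) = sqrt(1.47e-11 x 0.07578) = 1.06e-6 M.
pOH = 5.98, so pH = 14.00 - 5.98 = 8.02.

8.02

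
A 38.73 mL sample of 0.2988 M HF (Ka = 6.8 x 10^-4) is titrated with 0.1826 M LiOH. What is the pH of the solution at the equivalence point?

8.11

n(HF) = 0.2988 x 0.03873 = 0.01157 mol; V(LiOH) at equivalence = 0.01157/0.1826 = 0.06338 L.
At equivalence all the acid is converted to F-; total volume = 0.03873 + 0.06338 = 0.1021 L, so [F-] = 0.01157/0.1021 = 0.1133 M.
Kb = Kw/Ka = 1.0e-14 / 6.8 x 10^-4 = 1.47e-11.
[OH^-] = sqrt(Kb x [F-]) = sqrt(1.47e-11 x 0.1133) = 1.29e-6 M.
pOH = 5.89, so pH = 14.00 - 5.89 = 8.11.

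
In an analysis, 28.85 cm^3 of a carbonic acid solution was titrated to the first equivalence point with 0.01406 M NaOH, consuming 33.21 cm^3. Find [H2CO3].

0.0162 M

n(NaOH) = 0.01406 x 0.03321 = 0.0004669 mol.
At the first equivalence point, 1 mol OH^- react per mol H2CO3, so n(H2CO3) = 0.0004669 / 1 = 0.0004669 mol.
[H2CO3] = 0.0004669 / 0.02885 L = 0.0162 M.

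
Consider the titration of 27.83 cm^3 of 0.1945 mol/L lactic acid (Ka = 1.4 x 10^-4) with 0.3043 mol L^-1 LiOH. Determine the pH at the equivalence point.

8.46

n(HC3H5O3) = 0.1945 x 0.02783 = 0.005413 mol; V(LiOH) at equivalence = 0.005413/0.3043 = 0.01779 L.
At equivalence all the acid is converted to C3H5O3-; total volume = 0.02783 + 0.01779 = 0.04562 L, so [C3H5O3-] = 0.005413/0.04562 = 0.1187 M.
Kb = Kw/Ka = 1.0e-14 / 1.4 x 10^-4 = 7.14e-11.
[OH^-] = sqrt(Kb x [C3H5O3-]) = sqrt(7.14e-11 x 0.1187) = 2.91e-6 M.
pOH = 5.54, so pH = 14.00 - 5.54 = 8.46.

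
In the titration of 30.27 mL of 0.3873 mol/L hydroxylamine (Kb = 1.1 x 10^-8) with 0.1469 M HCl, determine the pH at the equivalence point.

3.51

n(NH2OH) = 0.3873 x 0.03027 = 0.01172 mol; V(HCl) at equivalence = 0.01172/0.1469 = 0.07981 L.
At equivalence the base is fully converted to NH3OH+; total volume = 0.1101 L, so [NH3OH+] = 0.01172/0.1101 = 0.1065 M.
Ka(NH3OH+) = Kw/Kb = 1.0e-14 / 1.1 x 10^-8 = 9.09e-7.
[H^+] = sqrt(Ka x [NH3OH+]) = sqrt(9.09e-7 x 0.1065) = 0.000311 M.
pH = -log(0.000311) = 3.51.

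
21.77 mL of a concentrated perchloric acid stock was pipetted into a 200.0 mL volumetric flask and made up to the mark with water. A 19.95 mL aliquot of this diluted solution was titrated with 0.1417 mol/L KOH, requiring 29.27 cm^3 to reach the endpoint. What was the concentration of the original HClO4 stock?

n(KOH) = 0.1417 x 0.02927 = 0.004148 mol.
n(HClO4) in the aliquot = 0.004148 mol.
[diluted HClO4] = 0.004148 / 0.01995 = 0.2079 M.
Dilution factor = 200.0/21.77 = 9.187, so [stock] = 0.2079 x 9.187 = 1.91 M.

1.91 M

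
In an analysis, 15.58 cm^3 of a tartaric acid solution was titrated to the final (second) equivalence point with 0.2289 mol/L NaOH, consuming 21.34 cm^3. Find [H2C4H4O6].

0.157 M

n(NaOH) = 0.2289 x 0.02134 = 0.004885 mol.
At the final (second) equivalence point, 2 mol OH^- react per mol H2C4H4O6, so n(H2C4H4O6) = 0.004885 / 2 = 0.002442 mol.
[H2C4H4O6] = 0.002442 / 0.01558 L = 0.157 M.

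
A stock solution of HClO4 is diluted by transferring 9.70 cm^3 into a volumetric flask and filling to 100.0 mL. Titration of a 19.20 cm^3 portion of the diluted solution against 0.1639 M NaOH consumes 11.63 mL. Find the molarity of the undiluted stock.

1.02 M

n(NaOH) = 0.1639 x 0.01163 = 0.001906 mol.
n(HClO4) in the aliquot = 0.001906 mol.
[diluted HClO4] = 0.001906 / 0.01920 = 0.09928 M.
Dilution factor = 100.0/9.700 = 10.31, so [stock] = 0.09928 x 10.31 = 1.02 M.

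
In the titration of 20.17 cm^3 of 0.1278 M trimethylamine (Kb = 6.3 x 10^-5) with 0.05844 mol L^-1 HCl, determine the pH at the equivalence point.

5.60

n((CH3)3N) = 0.1278 x 0.02017 = 0.002578 mol; V(HCl) at equivalence = 0.002578/0.05844 = 0.04411 L.
At equivalence the base is fully converted to (CH3)3NH+; total volume = 0.06428 L, so [(CH3)3NH+] = 0.002578/0.06428 = 0.04010 M.
Ka((CH3)3NH+) = Kw/Kb = 1.0e-14 / 6.3 x 10^-5 = 1.59e-10.
[H^+] = sqrt(Ka x [(CH3)3NH+]) = sqrt(1.59e-10 x 0.04010) = 2.52e-6 M.
pH = -log(2.52e-6) = 5.60.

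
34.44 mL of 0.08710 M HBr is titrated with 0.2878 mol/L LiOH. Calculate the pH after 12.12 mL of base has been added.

12.02

n(acid) = 0.08710 x 0.03444 = 0.003000 mol; n(LiOH) added = 0.2878 x 0.01212 = 0.003488 mol.
Base is in excess by 0.003488 - 0.003000 = 0.0004884 mol in a total volume of 0.04656 L.
[OH^-] = 0.0004884/0.04656 = 0.01049 M, so pOH = 1.98 and pH = 14.00 - 1.98 = 12.02.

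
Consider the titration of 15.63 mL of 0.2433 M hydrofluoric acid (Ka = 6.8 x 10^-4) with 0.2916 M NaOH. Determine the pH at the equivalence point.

8.15

n(HF) = 0.2433 x 0.01563 = 0.003803 mol; V(NaOH) at equivalence = 0.003803/0.2916 = 0.01304 L.
At equivalence all the acid is converted to F-; total volume = 0.01563 + 0.01304 = 0.02867 L, so [F-] = 0.003803/0.02867 = 0.1326 M.
Kb = Kw/Ka = 1.0e-14 / 6.8 x 10^-4 = 1.47e-11.
[OH^-] = sqrt(Kb x [F-]) = sqrt(1.47e-11 x 0.1326) = 1.40e-6 M.
pOH = 5.85, so pH = 14.00 - 5.85 = 8.15.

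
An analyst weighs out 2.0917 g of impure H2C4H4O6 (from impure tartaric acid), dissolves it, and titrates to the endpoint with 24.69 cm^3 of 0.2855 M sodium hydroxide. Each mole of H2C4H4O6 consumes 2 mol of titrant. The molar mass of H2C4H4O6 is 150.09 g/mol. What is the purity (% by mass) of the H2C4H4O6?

25.3%

n(NaOH) = 0.2855 x 0.02469 = 0.007049 mol.
n(H2C4H4O6) = 0.007049 / 2 = 0.003524 mol.
mass of H2C4H4O6 = 0.003524 x 150.09 = 0.5290 g.
% purity = 0.5290 / 2.0917 x 100 = 25.3%.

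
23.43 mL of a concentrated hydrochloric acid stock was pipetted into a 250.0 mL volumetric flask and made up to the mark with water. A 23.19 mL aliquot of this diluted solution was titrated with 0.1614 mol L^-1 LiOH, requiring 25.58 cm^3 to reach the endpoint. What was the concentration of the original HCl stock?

1.90 M

n(LiOH) = 0.1614 x 0.02558 = 0.004129 mol.
n(HCl) in the aliquot = 0.004129 mol.
[diluted HCl] = 0.004129 / 0.02319 = 0.1780 M.
Dilution factor = 250.0/23.43 = 10.67, so [stock] = 0.1780 x 10.67 = 1.90 M.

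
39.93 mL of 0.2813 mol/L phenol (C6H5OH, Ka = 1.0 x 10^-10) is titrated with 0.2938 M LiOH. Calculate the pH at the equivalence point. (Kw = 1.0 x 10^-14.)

11.58

n(C6H5OH) = 0.2813 x 0.03993 = 0.01123 mol; V(LiOH) at equivalence = 0.01123/0.2938 = 0.03823 L.
At equivalence all the acid is converted to C6H5O-; total volume = 0.03993 + 0.03823 = 0.07816 L, so [C6H5O-] = 0.01123/0.07816 = 0.1437 M.
Kb = Kw/Ka = 1.0e-14 / 1.0 x 10^-10 = 0.000100.
[OH^-] = sqrt(Kb x [C6H5O-]) = sqrt(0.000100 x 0.1437) = 0.00379 M.
pOH = 2.42, so pH = 14.00 - 2.42 = 11.58.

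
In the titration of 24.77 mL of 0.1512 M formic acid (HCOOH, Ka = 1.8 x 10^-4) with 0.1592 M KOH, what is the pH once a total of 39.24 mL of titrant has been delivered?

12.59

n(acid) = 0.1512 x 0.02477 = 0.003745 mol; n(KOH) added = 0.1592 x 0.03924 = 0.006247 mol.
Base is in excess by 0.006247 - 0.003745 = 0.002502 mol in a total volume of 0.06401 L.
[OH^-] = 0.002502/0.06401 = 0.03908 M, so pOH = 1.41 and pH = 14.00 - 1.41 = 12.59.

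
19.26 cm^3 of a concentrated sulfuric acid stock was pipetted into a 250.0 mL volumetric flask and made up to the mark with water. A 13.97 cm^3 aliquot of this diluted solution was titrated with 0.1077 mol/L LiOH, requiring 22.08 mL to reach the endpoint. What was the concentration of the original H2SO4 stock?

n(LiOH) = 0.1077 x 0.02208 = 0.002378 mol.
n(H2SO4) in the aliquot = 0.002378 x 1/2 = 0.001189 mol.
[diluted H2SO4] = 0.001189 / 0.01397 = 0.08511 M.
Dilution factor = 250.0/19.26 = 12.98, so [stock] = 0.08511 x 12.98 = 1.10 M.

1.10 M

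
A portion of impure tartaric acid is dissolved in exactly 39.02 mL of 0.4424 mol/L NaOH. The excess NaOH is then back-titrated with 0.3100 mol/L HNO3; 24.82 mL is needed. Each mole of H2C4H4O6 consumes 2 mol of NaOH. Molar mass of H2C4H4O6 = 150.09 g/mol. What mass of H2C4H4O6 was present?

0.718 g

Total n(NaOH) added = 0.4424 x 0.03902 = 0.01726 mol.
n(HNO3) used = 0.3100 x 0.02482 = 0.007694 mol, which equals the excess n(NaOH).
So n(NaOH) consumed by the sample = 0.01726 - 0.007694 = 0.009568 mol.
n(H2C4H4O6) = 0.009568 / 2 = 0.004784 mol.
mass = 0.004784 mol x 150.09 g/mol = 0.718 g.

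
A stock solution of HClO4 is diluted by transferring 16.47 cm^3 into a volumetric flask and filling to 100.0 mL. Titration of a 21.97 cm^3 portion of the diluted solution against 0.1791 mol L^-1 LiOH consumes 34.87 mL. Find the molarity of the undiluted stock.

1.73 M

n(LiOH) = 0.1791 x 0.03487 = 0.006245 mol.
n(HClO4) in the aliquot = 0.006245 mol.
[diluted HClO4] = 0.006245 / 0.02197 = 0.2843 M.
Dilution factor = 100.0/16.47 = 6.072, so [stock] = 0.2843 x 6.072 = 1.73 M.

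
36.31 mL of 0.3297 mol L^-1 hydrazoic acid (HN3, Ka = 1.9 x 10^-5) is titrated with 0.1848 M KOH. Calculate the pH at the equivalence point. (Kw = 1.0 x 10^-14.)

n(HN3) = 0.3297 x 0.03631 = 0.01197 mol; V(KOH) at equivalence = 0.01197/0.1848 = 0.06478 L.
At equivalence all the acid is converted to N3-; total volume = 0.03631 + 0.06478 = 0.1011 L, so [N3-] = 0.01197/0.1011 = 0.1184 M.
Kb = Kw/Ka = 1.0e-14 / 1.9 x 10^-5 = 5.26e-10.
[OH^-] = sqrt(Kb x [N3-]) = sqrt(5.26e-10 x 0.1184) = 7.89e-6 M.
pOH = 5.10, so pH = 14.00 - 5.10 = 8.90.

8.90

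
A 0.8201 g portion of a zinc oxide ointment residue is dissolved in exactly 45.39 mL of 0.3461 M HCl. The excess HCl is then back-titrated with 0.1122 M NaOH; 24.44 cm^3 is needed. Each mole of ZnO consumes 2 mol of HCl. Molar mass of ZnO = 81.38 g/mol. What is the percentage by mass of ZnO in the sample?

64.3%

Total n(HCl) added = 0.3461 x 0.04539 = 0.01571 mol.
n(NaOH) used = 0.1122 x 0.02444 = 0.002742 mol, which equals the excess n(HCl).
So n(HCl) consumed by the sample = 0.01571 - 0.002742 = 0.01297 mol.
n(ZnO) = 0.01297 / 2 = 0.006484 mol.
mass ZnO = 0.006484 x 81.38 = 0.5276 g, so %ZnO = 0.5276/0.8201 x 100 = 64.3%.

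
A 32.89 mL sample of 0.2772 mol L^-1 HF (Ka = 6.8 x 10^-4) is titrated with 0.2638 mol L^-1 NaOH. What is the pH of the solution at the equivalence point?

8.15

n(HF) = 0.2772 x 0.03289 = 0.009117 mol; V(NaOH) at equivalence = 0.009117/0.2638 = 0.03456 L.
At equivalence all the acid is converted to F-; total volume = 0.03289 + 0.03456 = 0.06745 L, so [F-] = 0.009117/0.06745 = 0.1352 M.
Kb = Kw/Ka = 1.0e-14 / 6.8 x 10^-4 = 1.47e-11.
[OH^-] = sqrt(Kb x [F-]) = sqrt(1.47e-11 x 0.1352) = 1.41e-6 M.
pOH = 5.85, so pH = 14.00 - 5.85 = 8.15.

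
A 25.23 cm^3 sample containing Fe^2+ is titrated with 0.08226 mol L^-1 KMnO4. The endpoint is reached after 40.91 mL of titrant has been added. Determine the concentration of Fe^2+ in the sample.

0.667 M

n(KMnO4) = 0.08226 x 0.04091 = 0.003365 mol.
From the balanced equation, 1 mol KMnO4 reacts with 5 mol Fe^2+, so n(Fe^2+) = 0.003365 x 5/1 = 0.01683 mol.
[Fe^2+] = 0.01683 / 0.02523 L = 0.667 M.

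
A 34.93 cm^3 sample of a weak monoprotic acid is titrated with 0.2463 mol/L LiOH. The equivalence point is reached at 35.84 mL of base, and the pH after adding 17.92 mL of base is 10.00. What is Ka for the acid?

1.0 x 10^-10

17.92 mL is half of the equivalence volume, so this is the half-equivalence point where [HA] = [A^-].
At half-equivalence pH = pKa, so pKa = 10.00.
Ka = 10^(-10.00) = 1.0 x 10^-10.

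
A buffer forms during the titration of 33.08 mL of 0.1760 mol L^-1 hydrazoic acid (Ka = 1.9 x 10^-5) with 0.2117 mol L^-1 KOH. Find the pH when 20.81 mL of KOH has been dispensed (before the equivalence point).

Initial n(HN3) = 0.1760 x 0.03308 = 0.005822 mol.
n(KOH) added = 0.2117 x 0.02081 = 0.004405 mol, converting that many moles of HN3 to N3-.
Remaining n(HN3) = 0.001417 mol; n(N3-) = 0.004405 mol.
By Henderson-Hasselbalch, pH = pKa + log([A^-]/[HA]) = 4.72 + log(0.004405/0.001417) = 4.72 + (+0.49) = 5.21.

5.21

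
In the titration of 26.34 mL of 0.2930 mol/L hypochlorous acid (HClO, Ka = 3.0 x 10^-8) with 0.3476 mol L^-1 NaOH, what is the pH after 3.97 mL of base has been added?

6.86

Initial n(HClO) = 0.2930 x 0.02634 = 0.007718 mol.
n(NaOH) added = 0.3476 x 0.003970 = 0.001380 mol, converting that many moles of HClO to ClO-.
Remaining n(HClO) = 0.006338 mol; n(ClO-) = 0.001380 mol.
By Henderson-Hasselbalch, pH = pKa + log([A^-]/[HA]) = 7.52 + log(0.001380/0.006338) = 7.52 + (-0.66) = 6.86.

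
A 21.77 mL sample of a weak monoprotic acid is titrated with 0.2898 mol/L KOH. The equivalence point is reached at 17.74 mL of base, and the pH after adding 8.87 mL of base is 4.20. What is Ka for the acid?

6.3 x 10^-5

8.87 mL is half of the equivalence volume, so this is the half-equivalence point where [HA] = [A^-].
At half-equivalence pH = pKa, so pKa = 4.20.
Ka = 10^(-4.20) = 6.3 x 10^-5.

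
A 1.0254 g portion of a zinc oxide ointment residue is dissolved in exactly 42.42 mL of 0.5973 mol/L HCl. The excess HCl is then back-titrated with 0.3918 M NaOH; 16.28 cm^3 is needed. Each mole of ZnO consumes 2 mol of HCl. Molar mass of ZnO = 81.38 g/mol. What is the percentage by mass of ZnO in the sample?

75.2%

Total n(HCl) added = 0.5973 x 0.04242 = 0.02534 mol.
n(NaOH) used = 0.3918 x 0.01628 = 0.006379 mol, which equals the excess n(HCl).
So n(HCl) consumed by the sample = 0.02534 - 0.006379 = 0.01896 mol.
n(ZnO) = 0.01896 / 2 = 0.009479 mol.
mass ZnO = 0.009479 x 81.38 = 0.7714 g, so %ZnO = 0.7714/1.0254 x 100 = 75.2%.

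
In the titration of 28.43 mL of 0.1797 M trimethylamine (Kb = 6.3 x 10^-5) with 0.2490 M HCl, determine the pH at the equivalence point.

5.39

n((CH3)3N) = 0.1797 x 0.02843 = 0.005109 mol; V(HCl) at equivalence = 0.005109/0.2490 = 0.02052 L.
At equivalence the base is fully converted to (CH3)3NH+; total volume = 0.04895 L, so [(CH3)3NH+] = 0.005109/0.04895 = 0.1044 M.
Ka((CH3)3NH+) = Kw/Kb = 1.0e-14 / 6.3 x 10^-5 = 1.59e-10.
[H^+] = sqrt(Ka x [(CH3)3NH+]) = sqrt(1.59e-10 x 0.1044) = 4.07e-6 M.
pH = -log(4.07e-6) = 5.39.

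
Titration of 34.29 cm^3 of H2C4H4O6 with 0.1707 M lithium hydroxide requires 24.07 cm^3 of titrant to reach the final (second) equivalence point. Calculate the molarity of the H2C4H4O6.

n(LiOH) = 0.1707 x 0.02407 = 0.004109 mol.
At the final (second) equivalence point, 2 mol OH^- react per mol H2C4H4O6, so n(H2C4H4O6) = 0.004109 / 2 = 0.002054 mol.
[H2C4H4O6] = 0.002054 / 0.03429 L = 0.0599 M.

0.0599 M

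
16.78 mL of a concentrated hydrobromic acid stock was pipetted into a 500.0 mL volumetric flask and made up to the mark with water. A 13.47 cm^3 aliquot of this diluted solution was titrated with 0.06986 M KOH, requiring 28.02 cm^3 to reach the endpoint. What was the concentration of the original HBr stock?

n(KOH) = 0.06986 x 0.02802 = 0.001957 mol.
n(HBr) in the aliquot = 0.001957 mol.
[diluted HBr] = 0.001957 / 0.01347 = 0.1453 M.
Dilution factor = 500.0/16.78 = 29.80, so [stock] = 0.1453 x 29.80 = 4.33 M.

4.33 M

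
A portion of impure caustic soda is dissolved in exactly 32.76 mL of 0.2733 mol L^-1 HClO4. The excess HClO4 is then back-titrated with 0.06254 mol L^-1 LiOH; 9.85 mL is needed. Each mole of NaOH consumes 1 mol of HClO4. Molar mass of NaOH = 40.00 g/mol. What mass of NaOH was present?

0.333 g

Total n(HClO4) added = 0.2733 x 0.03276 = 0.008953 mol.
n(LiOH) used = 0.06254 x 0.009850 = 0.0006160 mol, which equals the excess n(HClO4).
So n(HClO4) consumed by the sample = 0.008953 - 0.0006160 = 0.008337 mol.
n(NaOH) = 0.008337 / 1 = 0.008337 mol.
mass = 0.008337 mol x 40.00 g/mol = 0.333 g.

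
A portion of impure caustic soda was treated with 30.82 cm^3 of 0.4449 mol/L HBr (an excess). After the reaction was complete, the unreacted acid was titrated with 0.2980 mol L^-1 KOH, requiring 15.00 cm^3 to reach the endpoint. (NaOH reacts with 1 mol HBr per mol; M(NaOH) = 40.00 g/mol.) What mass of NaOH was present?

Total n(HBr) added = 0.4449 x 0.03082 = 0.01371 mol.
n(KOH) used = 0.2980 x 0.01500 = 0.004470 mol, which equals the excess n(HBr).
So n(HBr) consumed by the sample = 0.01371 - 0.004470 = 0.009242 mol.
n(NaOH) = 0.009242 / 1 = 0.009242 mol.
mass = 0.009242 mol x 40.00 g/mol = 0.370 g.

0.370 g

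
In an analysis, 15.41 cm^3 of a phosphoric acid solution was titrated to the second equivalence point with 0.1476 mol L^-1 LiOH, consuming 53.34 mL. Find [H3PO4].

0.255 M

n(LiOH) = 0.1476 x 0.05334 = 0.007873 mol.
At the second equivalence point, 2 mol OH^- react per mol H3PO4, so n(H3PO4) = 0.007873 / 2 = 0.003936 mol.
[H3PO4] = 0.003936 / 0.01541 L = 0.255 M.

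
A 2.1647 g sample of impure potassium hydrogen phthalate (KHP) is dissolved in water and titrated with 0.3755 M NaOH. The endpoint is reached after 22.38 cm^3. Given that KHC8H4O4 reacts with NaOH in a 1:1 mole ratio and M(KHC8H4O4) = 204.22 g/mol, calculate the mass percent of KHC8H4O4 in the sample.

n(NaOH) = 0.3755 x 0.02238 = 0.008404 mol.
n(KHC8H4O4) = 0.008404 / 1 = 0.008404 mol.
mass of KHC8H4O4 = 0.008404 x 204.22 = 1.716 g.
% purity = 1.716 / 2.1647 x 100 = 79.3%.

79.3%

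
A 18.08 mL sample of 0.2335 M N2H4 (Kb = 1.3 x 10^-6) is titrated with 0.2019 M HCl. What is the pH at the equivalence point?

4.54

n(N2H4) = 0.2335 x 0.01808 = 0.004222 mol; V(HCl) at equivalence = 0.004222/0.2019 = 0.02091 L.
At equivalence the base is fully converted to N2H5+; total volume = 0.03899 L, so [N2H5+] = 0.004222/0.03899 = 0.1083 M.
Ka(N2H5+) = Kw/Kb = 1.0e-14 / 1.3 x 10^-6 = 7.69e-9.
[H^+] = sqrt(Ka x [N2H5+]) = sqrt(7.69e-9 x 0.1083) = 2.89e-5 M.
pH = -log(2.89e-5) = 4.54.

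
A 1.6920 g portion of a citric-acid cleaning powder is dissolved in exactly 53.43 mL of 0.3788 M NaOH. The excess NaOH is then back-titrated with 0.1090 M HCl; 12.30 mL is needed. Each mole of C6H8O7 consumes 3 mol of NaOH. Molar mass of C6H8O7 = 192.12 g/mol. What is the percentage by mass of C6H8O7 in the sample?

71.5%

Total n(NaOH) added = 0.3788 x 0.05343 = 0.02024 mol.
n(HCl) used = 0.1090 x 0.01230 = 0.001341 mol, which equals the excess n(NaOH).
So n(NaOH) consumed by the sample = 0.02024 - 0.001341 = 0.01890 mol.
n(C6H8O7) = 0.01890 / 3 = 0.006300 mol.
mass C6H8O7 = 0.006300 x 192.12 = 1.210 g, so %C6H8O7 = 1.210/1.6920 x 100 = 71.5%.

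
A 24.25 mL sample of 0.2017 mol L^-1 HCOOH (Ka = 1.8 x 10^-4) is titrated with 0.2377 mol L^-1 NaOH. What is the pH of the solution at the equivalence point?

n(HCOOH) = 0.2017 x 0.02425 = 0.004891 mol; V(NaOH) at equivalence = 0.004891/0.2377 = 0.02058 L.
At equivalence all the acid is converted to HCOO-; total volume = 0.02425 + 0.02058 = 0.04483 L, so [HCOO-] = 0.004891/0.04483 = 0.1091 M.
Kb = Kw/Ka = 1.0e-14 / 1.8 x 10^-4 = 5.56e-11.
[OH^-] = sqrt(Kb x [HCOO-]) = sqrt(5.56e-11 x 0.1091) = 2.46e-6 M.
pOH = 5.61, so pH = 14.00 - 5.61 = 8.39.

8.39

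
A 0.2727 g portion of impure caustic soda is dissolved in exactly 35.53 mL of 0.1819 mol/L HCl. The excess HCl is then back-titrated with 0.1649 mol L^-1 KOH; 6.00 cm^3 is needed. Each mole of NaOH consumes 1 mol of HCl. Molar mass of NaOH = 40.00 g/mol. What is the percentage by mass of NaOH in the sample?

Total n(HCl) added = 0.1819 x 0.03553 = 0.006463 mol.
n(KOH) used = 0.1649 x 0.006000 = 0.0009894 mol, which equals the excess n(HCl).
So n(HCl) consumed by the sample = 0.006463 - 0.0009894 = 0.005474 mol.
n(NaOH) = 0.005474 / 1 = 0.005474 mol.
mass NaOH = 0.005474 x 40.00 = 0.2189 g, so %NaOH = 0.2189/0.2727 x 100 = 80.3%.

80.3%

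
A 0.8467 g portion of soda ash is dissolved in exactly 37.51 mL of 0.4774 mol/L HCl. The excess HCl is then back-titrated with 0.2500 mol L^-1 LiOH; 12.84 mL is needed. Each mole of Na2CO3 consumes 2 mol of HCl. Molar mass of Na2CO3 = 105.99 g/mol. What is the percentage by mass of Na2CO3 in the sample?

92.0%

Total n(HCl) added = 0.4774 x 0.03751 = 0.01791 mol.
n(LiOH) used = 0.2500 x 0.01284 = 0.003210 mol, which equals the excess n(HCl).
So n(HCl) consumed by the sample = 0.01791 - 0.003210 = 0.01470 mol.
n(Na2CO3) = 0.01470 / 2 = 0.007349 mol.
mass Na2CO3 = 0.007349 x 105.99 = 0.7789 g, so %Na2CO3 = 0.7789/0.8467 x 100 = 92.0%.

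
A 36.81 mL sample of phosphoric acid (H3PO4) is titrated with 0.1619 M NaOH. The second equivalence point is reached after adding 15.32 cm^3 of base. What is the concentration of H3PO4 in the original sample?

0.0337 M

n(NaOH) = 0.1619 x 0.01532 = 0.002480 mol.
At the second equivalence point, 2 mol OH^- react per mol H3PO4, so n(H3PO4) = 0.002480 / 2 = 0.001240 mol.
[H3PO4] = 0.001240 / 0.03681 L = 0.0337 M.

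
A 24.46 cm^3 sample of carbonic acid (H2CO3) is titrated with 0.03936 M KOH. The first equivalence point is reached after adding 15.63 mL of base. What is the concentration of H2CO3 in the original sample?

n(KOH) = 0.03936 x 0.01563 = 0.0006152 mol.
At the first equivalence point, 1 mol OH^- react per mol H2CO3, so n(H2CO3) = 0.0006152 / 1 = 0.0006152 mol.
[H2CO3] = 0.0006152 / 0.02446 L = 0.0252 M.

0.0252 M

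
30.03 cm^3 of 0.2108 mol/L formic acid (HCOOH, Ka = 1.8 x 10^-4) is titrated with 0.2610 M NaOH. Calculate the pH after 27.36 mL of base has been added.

12.15

n(acid) = 0.2108 x 0.03003 = 0.006330 mol; n(NaOH) added = 0.2610 x 0.02736 = 0.007141 mol.
Base is in excess by 0.007141 - 0.006330 = 0.0008106 mol in a total volume of 0.05739 L.
[OH^-] = 0.0008106/0.05739 = 0.01413 M, so pOH = 1.85 and pH = 14.00 - 1.85 = 12.15.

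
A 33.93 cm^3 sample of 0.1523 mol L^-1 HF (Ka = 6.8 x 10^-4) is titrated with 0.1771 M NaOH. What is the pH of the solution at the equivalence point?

8.04

n(HF) = 0.1523 x 0.03393 = 0.005168 mol; V(NaOH) at equivalence = 0.005168/0.1771 = 0.02918 L.
At equivalence all the acid is converted to F-; total volume = 0.03393 + 0.02918 = 0.06311 L, so [F-] = 0.005168/0.06311 = 0.08188 M.
Kb = Kw/Ka = 1.0e-14 / 6.8 x 10^-4 = 1.47e-11.
[OH^-] = sqrt(Kb x [F-]) = sqrt(1.47e-11 x 0.08188) = 1.10e-6 M.
pOH = 5.96, so pH = 14.00 - 5.96 = 8.04.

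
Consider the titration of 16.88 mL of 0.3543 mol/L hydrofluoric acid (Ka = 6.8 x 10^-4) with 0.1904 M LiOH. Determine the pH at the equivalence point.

n(HF) = 0.3543 x 0.01688 = 0.005981 mol; V(LiOH) at equivalence = 0.005981/0.1904 = 0.03141 L.
At equivalence all the acid is converted to F-; total volume = 0.01688 + 0.03141 = 0.04829 L, so [F-] = 0.005981/0.04829 = 0.1238 M.
Kb = Kw/Ka = 1.0e-14 / 6.8 x 10^-4 = 1.47e-11.
[OH^-] = sqrt(Kb x [F-]) = sqrt(1.47e-11 x 0.1238) = 1.35e-6 M.
pOH = 5.87, so pH = 14.00 - 5.87 = 8.13.

8.13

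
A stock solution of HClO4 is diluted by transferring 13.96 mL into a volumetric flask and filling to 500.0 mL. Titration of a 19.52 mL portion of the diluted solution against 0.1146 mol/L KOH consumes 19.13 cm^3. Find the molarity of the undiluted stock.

n(KOH) = 0.1146 x 0.01913 = 0.002192 mol.
n(HClO4) in the aliquot = 0.002192 mol.
[diluted HClO4] = 0.002192 / 0.01952 = 0.1123 M.
Dilution factor = 500.0/13.96 = 35.82, so [stock] = 0.1123 x 35.82 = 4.02 M.

4.02 M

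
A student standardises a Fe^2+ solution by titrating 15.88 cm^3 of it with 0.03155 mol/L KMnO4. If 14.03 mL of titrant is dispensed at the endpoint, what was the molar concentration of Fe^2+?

n(KMnO4) = 0.03155 x 0.01403 = 0.0004426 mol.
From the balanced equation, 1 mol KMnO4 reacts with 5 mol Fe^2+, so n(Fe^2+) = 0.0004426 x 5/1 = 0.002213 mol.
[Fe^2+] = 0.002213 / 0.01588 L = 0.139 M.

0.139 M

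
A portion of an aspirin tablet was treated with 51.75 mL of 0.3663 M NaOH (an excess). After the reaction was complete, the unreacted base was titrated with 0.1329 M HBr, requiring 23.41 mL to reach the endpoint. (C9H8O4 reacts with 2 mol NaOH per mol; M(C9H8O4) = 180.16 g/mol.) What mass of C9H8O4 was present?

1.43 g

Total n(NaOH) added = 0.3663 x 0.05175 = 0.01896 mol.
n(HBr) used = 0.1329 x 0.02341 = 0.003111 mol, which equals the excess n(NaOH).
So n(NaOH) consumed by the sample = 0.01896 - 0.003111 = 0.01584 mol.
n(C9H8O4) = 0.01584 / 2 = 0.007922 mol.
mass = 0.007922 mol x 180.16 g/mol = 1.43 g.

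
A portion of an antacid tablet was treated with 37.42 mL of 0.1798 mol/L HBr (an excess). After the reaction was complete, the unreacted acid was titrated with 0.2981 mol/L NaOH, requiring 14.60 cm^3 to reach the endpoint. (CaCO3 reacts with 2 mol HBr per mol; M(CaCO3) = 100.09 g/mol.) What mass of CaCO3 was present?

Total n(HBr) added = 0.1798 x 0.03742 = 0.006728 mol.
n(NaOH) used = 0.2981 x 0.01460 = 0.004352 mol, which equals the excess n(HBr).
So n(HBr) consumed by the sample = 0.006728 - 0.004352 = 0.002376 mol.
n(CaCO3) = 0.002376 / 2 = 0.001188 mol.
mass = 0.001188 mol x 100.09 g/mol = 0.119 g.

0.119 g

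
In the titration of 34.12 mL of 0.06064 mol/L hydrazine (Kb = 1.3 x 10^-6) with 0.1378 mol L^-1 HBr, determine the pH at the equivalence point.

4.74

n(N2H4) = 0.06064 x 0.03412 = 0.002069 mol; V(HBr) at equivalence = 0.002069/0.1378 = 0.01501 L.
At equivalence the base is fully converted to N2H5+; total volume = 0.04913 L, so [N2H5+] = 0.002069/0.04913 = 0.04211 M.
Ka(N2H5+) = Kw/Kb = 1.0e-14 / 1.3 x 10^-6 = 7.69e-9.
[H^+] = sqrt(Ka x [N2H5+]) = sqrt(7.69e-9 x 0.04211) = 1.80e-5 M.
pH = -log(1.80e-5) = 4.74.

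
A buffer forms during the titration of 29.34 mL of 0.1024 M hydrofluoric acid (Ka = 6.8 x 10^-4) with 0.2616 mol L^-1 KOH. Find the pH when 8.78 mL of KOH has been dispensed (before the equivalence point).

Initial n(HF) = 0.1024 x 0.02934 = 0.003004 mol.
n(KOH) added = 0.2616 x 0.008780 = 0.002297 mol, converting that many moles of HF to F-.
Remaining n(HF) = 0.0007076 mol; n(F-) = 0.002297 mol.
By Henderson-Hasselbalch, pH = pKa + log([A^-]/[HA]) = 3.17 + log(0.002297/0.0007076) = 3.17 + (+0.51) = 3.68.

3.68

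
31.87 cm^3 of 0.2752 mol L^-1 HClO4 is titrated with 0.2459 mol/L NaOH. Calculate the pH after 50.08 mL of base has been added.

n(acid) = 0.2752 x 0.03187 = 0.008771 mol; n(NaOH) added = 0.2459 x 0.05008 = 0.01231 mol.
Base is in excess by 0.01231 - 0.008771 = 0.003544 mol in a total volume of 0.08195 L.
[OH^-] = 0.003544/0.08195 = 0.04325 M, so pOH = 1.36 and pH = 14.00 - 1.36 = 12.64.

12.64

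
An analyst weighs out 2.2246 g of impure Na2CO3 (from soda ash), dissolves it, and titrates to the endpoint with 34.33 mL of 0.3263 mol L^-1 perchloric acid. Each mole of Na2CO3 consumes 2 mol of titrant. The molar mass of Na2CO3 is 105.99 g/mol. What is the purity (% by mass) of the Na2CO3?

n(HClO4) = 0.3263 x 0.03433 = 0.01120 mol.
n(Na2CO3) = 0.01120 / 2 = 0.005601 mol.
mass of Na2CO3 = 0.005601 x 105.99 = 0.5936 g.
% purity = 0.5936 / 2.2246 x 100 = 26.7%.

26.7%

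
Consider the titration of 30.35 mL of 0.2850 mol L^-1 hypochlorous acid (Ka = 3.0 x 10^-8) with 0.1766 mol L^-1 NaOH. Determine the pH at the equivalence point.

n(HClO) = 0.2850 x 0.03035 = 0.008650 mol; V(NaOH) at equivalence = 0.008650/0.1766 = 0.04898 L.
At equivalence all the acid is converted to ClO-; total volume = 0.03035 + 0.04898 = 0.07933 L, so [ClO-] = 0.008650/0.07933 = 0.1090 M.
Kb = Kw/Ka = 1.0e-14 / 3.0 x 10^-8 = 3.33e-7.
[OH^-] = sqrt(Kb x [ClO-]) = sqrt(3.33e-7 x 0.1090) = 0.000191 M.
pOH = 3.72, so pH = 14.00 - 3.72 = 10.28.

10.28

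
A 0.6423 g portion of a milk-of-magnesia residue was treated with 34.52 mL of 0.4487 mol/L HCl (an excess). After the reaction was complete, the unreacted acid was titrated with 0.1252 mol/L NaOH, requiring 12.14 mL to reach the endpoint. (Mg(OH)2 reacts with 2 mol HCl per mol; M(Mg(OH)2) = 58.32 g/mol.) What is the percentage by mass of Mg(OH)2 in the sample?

63.4%

Total n(HCl) added = 0.4487 x 0.03452 = 0.01549 mol.
n(NaOH) used = 0.1252 x 0.01214 = 0.001520 mol, which equals the excess n(HCl).
So n(HCl) consumed by the sample = 0.01549 - 0.001520 = 0.01397 mol.
n(Mg(OH)2) = 0.01397 / 2 = 0.006985 mol.
mass Mg(OH)2 = 0.006985 x 58.32 = 0.4073 g, so %Mg(OH)2 = 0.4073/0.6423 x 100 = 63.4%.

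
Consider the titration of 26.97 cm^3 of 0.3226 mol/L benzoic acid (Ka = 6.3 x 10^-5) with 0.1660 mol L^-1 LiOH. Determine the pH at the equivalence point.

n(C6H5COOH) = 0.3226 x 0.02697 = 0.008701 mol; V(LiOH) at equivalence = 0.008701/0.1660 = 0.05241 L.
At equivalence all the acid is converted to C6H5COO-; total volume = 0.02697 + 0.05241 = 0.07938 L, so [C6H5COO-] = 0.008701/0.07938 = 0.1096 M.
Kb = Kw/Ka = 1.0e-14 / 6.3 x 10^-5 = 1.59e-10.
[OH^-] = sqrt(Kb x [C6H5COO-]) = sqrt(1.59e-10 x 0.1096) = 4.17e-6 M.
pOH = 5.38, so pH = 14.00 - 5.38 = 8.62.

8.62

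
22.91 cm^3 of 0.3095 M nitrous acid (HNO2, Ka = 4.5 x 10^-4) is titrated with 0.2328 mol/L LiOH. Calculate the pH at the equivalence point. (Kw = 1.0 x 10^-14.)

8.24

n(HNO2) = 0.3095 x 0.02291 = 0.007091 mol; V(LiOH) at equivalence = 0.007091/0.2328 = 0.03046 L.
At equivalence all the acid is converted to NO2-; total volume = 0.02291 + 0.03046 = 0.05337 L, so [NO2-] = 0.007091/0.05337 = 0.1329 M.
Kb = Kw/Ka = 1.0e-14 / 4.5 x 10^-4 = 2.22e-11.
[OH^-] = sqrt(Kb x [NO2-]) = sqrt(2.22e-11 x 0.1329) = 1.72e-6 M.
pOH = 5.76, so pH = 14.00 - 5.76 = 8.24.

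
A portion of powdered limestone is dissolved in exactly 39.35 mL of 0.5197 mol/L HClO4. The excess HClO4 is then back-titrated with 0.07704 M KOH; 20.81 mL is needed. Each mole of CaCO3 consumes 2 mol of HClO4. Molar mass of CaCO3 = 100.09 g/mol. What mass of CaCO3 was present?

Total n(HClO4) added = 0.5197 x 0.03935 = 0.02045 mol.
n(KOH) used = 0.07704 x 0.02081 = 0.001603 mol, which equals the excess n(HClO4).
So n(HClO4) consumed by the sample = 0.02045 - 0.001603 = 0.01885 mol.
n(CaCO3) = 0.01885 / 2 = 0.009423 mol.
mass = 0.009423 mol x 100.09 g/mol = 0.943 g.

0.943 g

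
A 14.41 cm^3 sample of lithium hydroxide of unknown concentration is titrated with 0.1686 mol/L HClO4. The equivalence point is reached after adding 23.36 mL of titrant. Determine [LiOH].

0.273 M

n(HClO4) delivered = 0.1686 x 0.02336 = 0.003938 mol.
For a 1:1 reaction, n(LiOH) = 0.003938 mol.
[LiOH] = 0.003938 mol / 0.01441 L = 0.273 M.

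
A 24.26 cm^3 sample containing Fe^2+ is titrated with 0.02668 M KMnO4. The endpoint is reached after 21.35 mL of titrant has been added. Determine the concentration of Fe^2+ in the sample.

n(KMnO4) = 0.02668 x 0.02135 = 0.0005696 mol.
From the balanced equation, 1 mol KMnO4 reacts with 5 mol Fe^2+, so n(Fe^2+) = 0.0005696 x 5/1 = 0.002848 mol.
[Fe^2+] = 0.002848 / 0.02426 L = 0.117 M.

0.117 M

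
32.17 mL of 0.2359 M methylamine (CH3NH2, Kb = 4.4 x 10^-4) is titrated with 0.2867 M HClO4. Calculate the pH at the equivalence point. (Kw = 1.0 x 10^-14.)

n(CH3NH2) = 0.2359 x 0.03217 = 0.007589 mol; V(HClO4) at equivalence = 0.007589/0.2867 = 0.02647 L.
At equivalence the base is fully converted to CH3NH3+; total volume = 0.05864 L, so [CH3NH3+] = 0.007589/0.05864 = 0.1294 M.
Ka(CH3NH3+) = Kw/Kb = 1.0e-14 / 4.4 x 10^-4 = 2.27e-11.
[H^+] = sqrt(Ka x [CH3NH3+]) = sqrt(2.27e-11 x 0.1294) = 1.72e-6 M.
pH = -log(1.72e-6) = 5.77.

5.77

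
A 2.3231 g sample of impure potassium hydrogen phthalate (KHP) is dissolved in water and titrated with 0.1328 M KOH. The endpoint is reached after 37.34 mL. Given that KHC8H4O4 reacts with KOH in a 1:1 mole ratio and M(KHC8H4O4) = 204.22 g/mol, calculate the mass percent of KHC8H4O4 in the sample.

43.6%

n(KOH) = 0.1328 x 0.03734 = 0.004959 mol.
n(KHC8H4O4) = 0.004959 / 1 = 0.004959 mol.
mass of KHC8H4O4 = 0.004959 x 204.22 = 1.013 g.
% purity = 1.013 / 2.3231 x 100 = 43.6%.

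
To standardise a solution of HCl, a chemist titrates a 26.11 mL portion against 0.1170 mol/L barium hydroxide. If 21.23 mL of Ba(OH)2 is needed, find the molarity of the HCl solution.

n(Ba(OH)2) delivered = 0.1170 x 0.02123 = 0.002484 mol.
The reaction is 2 HCl + 1 Ba(OH)2, so n(HCl) = 0.002484 x 2/1 = 0.004968 mol.
[HCl] = 0.004968 mol / 0.02611 L = 0.190 M.

0.190 M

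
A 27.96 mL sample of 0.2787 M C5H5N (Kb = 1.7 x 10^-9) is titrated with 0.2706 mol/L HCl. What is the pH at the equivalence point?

n(C5H5N) = 0.2787 x 0.02796 = 0.007792 mol; V(HCl) at equivalence = 0.007792/0.2706 = 0.02880 L.
At equivalence the base is fully converted to C5H5NH+; total volume = 0.05676 L, so [C5H5NH+] = 0.007792/0.05676 = 0.1373 M.
Ka(C5H5NH+) = Kw/Kb = 1.0e-14 / 1.7 x 10^-9 = 5.88e-6.
[H^+] = sqrt(Ka x [C5H5NH+]) = sqrt(5.88e-6 x 0.1373) = 0.000899 M.
pH = -log(0.000899) = 3.05.

3.05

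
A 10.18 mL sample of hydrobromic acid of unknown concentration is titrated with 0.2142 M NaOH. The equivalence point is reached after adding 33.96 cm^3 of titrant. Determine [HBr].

0.715 M

n(NaOH) delivered = 0.2142 x 0.03396 = 0.007274 mol.
For a 1:1 reaction, n(HBr) = 0.007274 mol.
[HBr] = 0.007274 mol / 0.01018 L = 0.715 M.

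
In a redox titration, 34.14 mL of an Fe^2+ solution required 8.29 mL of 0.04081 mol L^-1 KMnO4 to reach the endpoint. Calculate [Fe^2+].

n(KMnO4) = 0.04081 x 0.008290 = 0.0003383 mol.
From the balanced equation, 1 mol KMnO4 reacts with 5 mol Fe^2+, so n(Fe^2+) = 0.0003383 x 5/1 = 0.001692 mol.
[Fe^2+] = 0.001692 / 0.03414 L = 0.0495 M.

0.0495 M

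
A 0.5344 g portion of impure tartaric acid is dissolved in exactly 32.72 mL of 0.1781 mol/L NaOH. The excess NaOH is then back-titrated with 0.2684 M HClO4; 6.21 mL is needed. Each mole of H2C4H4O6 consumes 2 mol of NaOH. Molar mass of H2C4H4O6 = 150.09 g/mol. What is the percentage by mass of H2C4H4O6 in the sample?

58.4%

Total n(NaOH) added = 0.1781 x 0.03272 = 0.005827 mol.
n(HClO4) used = 0.2684 x 0.006210 = 0.001667 mol, which equals the excess n(NaOH).
So n(NaOH) consumed by the sample = 0.005827 - 0.001667 = 0.004161 mol.
n(H2C4H4O6) = 0.004161 / 2 = 0.002080 mol.
mass H2C4H4O6 = 0.002080 x 150.09 = 0.3122 g, so %H2C4H4O6 = 0.3122/0.5344 x 100 = 58.4%.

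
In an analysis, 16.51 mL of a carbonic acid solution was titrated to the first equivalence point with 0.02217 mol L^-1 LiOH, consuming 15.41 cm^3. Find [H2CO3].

n(LiOH) = 0.02217 x 0.01541 = 0.0003416 mol.
At the first equivalence point, 1 mol OH^- react per mol H2CO3, so n(H2CO3) = 0.0003416 / 1 = 0.0003416 mol.
[H2CO3] = 0.0003416 / 0.01651 L = 0.0207 M.

0.0207 M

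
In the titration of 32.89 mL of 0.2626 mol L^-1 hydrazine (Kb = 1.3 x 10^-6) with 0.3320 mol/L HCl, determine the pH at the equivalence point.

4.47

n(N2H4) = 0.2626 x 0.03289 = 0.008637 mol; V(HCl) at equivalence = 0.008637/0.3320 = 0.02601 L.
At equivalence the base is fully converted to N2H5+; total volume = 0.05890 L, so [N2H5+] = 0.008637/0.05890 = 0.1466 M.
Ka(N2H5+) = Kw/Kb = 1.0e-14 / 1.3 x 10^-6 = 7.69e-9.
[H^+] = sqrt(Ka x [N2H5+]) = sqrt(7.69e-9 x 0.1466) = 3.36e-5 M.
pH = -log(3.36e-5) = 4.47.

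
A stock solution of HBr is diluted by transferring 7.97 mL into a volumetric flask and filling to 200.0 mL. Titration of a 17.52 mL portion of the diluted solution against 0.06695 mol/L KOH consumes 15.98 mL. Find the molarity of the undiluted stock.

n(KOH) = 0.06695 x 0.01598 = 0.001070 mol.
n(HBr) in the aliquot = 0.001070 mol.
[diluted HBr] = 0.001070 / 0.01752 = 0.06107 M.
Dilution factor = 200.0/7.970 = 25.09, so [stock] = 0.06107 x 25.09 = 1.53 M.

1.53 M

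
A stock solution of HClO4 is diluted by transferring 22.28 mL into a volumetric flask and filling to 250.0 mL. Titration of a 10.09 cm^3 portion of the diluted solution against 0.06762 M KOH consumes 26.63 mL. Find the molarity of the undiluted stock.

2.00 M

n(KOH) = 0.06762 x 0.02663 = 0.001801 mol.
n(HClO4) in the aliquot = 0.001801 mol.
[diluted HClO4] = 0.001801 / 0.01009 = 0.1785 M.
Dilution factor = 250.0/22.28 = 11.22, so [stock] = 0.1785 x 11.22 = 2.00 M.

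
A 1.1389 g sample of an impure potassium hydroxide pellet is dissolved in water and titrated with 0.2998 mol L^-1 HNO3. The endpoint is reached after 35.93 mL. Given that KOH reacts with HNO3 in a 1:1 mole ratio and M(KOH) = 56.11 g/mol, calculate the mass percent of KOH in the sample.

n(HNO3) = 0.2998 x 0.03593 = 0.01077 mol.
n(KOH) = 0.01077 / 1 = 0.01077 mol.
mass of KOH = 0.01077 x 56.11 = 0.6044 g.
% purity = 0.6044 / 1.1389 x 100 = 53.1%.

53.1%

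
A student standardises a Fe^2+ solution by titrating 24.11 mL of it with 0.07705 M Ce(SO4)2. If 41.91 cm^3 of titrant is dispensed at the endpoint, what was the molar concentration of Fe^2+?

0.134 M

n(Ce(SO4)2) = 0.07705 x 0.04191 = 0.003229 mol.
From the balanced equation, 1 mol Ce(SO4)2 reacts with 1 mol Fe^2+, so n(Fe^2+) = 0.003229 x 1/1 = 0.003229 mol.
[Fe^2+] = 0.003229 / 0.02411 L = 0.134 M.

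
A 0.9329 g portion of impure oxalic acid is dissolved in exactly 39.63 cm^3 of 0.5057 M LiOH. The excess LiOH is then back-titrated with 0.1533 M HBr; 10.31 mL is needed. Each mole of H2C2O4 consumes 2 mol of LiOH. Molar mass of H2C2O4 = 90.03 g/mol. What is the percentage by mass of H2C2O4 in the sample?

89.1%

Total n(LiOH) added = 0.5057 x 0.03963 = 0.02004 mol.
n(HBr) used = 0.1533 x 0.01031 = 0.001581 mol, which equals the excess n(LiOH).
So n(LiOH) consumed by the sample = 0.02004 - 0.001581 = 0.01846 mol.
n(H2C2O4) = 0.01846 / 2 = 0.009230 mol.
mass H2C2O4 = 0.009230 x 90.03 = 0.8310 g, so %H2C2O4 = 0.8310/0.9329 x 100 = 89.1%.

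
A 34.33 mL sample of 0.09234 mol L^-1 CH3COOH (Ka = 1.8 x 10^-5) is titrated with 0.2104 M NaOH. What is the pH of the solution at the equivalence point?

8.78

n(CH3COOH) = 0.09234 x 0.03433 = 0.003170 mol; V(NaOH) at equivalence = 0.003170/0.2104 = 0.01507 L.
At equivalence all the acid is converted to CH3COO-; total volume = 0.03433 + 0.01507 = 0.04940 L, so [CH3COO-] = 0.003170/0.04940 = 0.06417 M.
Kb = Kw/Ka = 1.0e-14 / 1.8 x 10^-5 = 5.56e-10.
[OH^-] = sqrt(Kb x [CH3COO-]) = sqrt(5.56e-10 x 0.06417) = 5.97e-6 M.
pOH = 5.22, so pH = 14.00 - 5.22 = 8.78.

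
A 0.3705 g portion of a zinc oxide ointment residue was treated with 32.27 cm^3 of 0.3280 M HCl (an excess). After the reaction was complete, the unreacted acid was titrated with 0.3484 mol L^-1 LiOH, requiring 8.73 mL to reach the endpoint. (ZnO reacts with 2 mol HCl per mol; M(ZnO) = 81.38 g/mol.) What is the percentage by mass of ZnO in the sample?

Total n(HCl) added = 0.3280 x 0.03227 = 0.01058 mol.
n(LiOH) used = 0.3484 x 0.008730 = 0.003042 mol, which equals the excess n(HCl).
So n(HCl) consumed by the sample = 0.01058 - 0.003042 = 0.007543 mol.
n(ZnO) = 0.007543 / 2 = 0.003772 mol.
mass ZnO = 0.003772 x 81.38 = 0.3069 g, so %ZnO = 0.3069/0.3705 x 100 = 82.8%.

82.8%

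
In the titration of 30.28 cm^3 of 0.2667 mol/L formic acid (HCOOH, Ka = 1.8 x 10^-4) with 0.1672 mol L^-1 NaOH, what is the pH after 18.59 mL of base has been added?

Initial n(HCOOH) = 0.2667 x 0.03028 = 0.008076 mol.
n(NaOH) added = 0.1672 x 0.01859 = 0.003108 mol, converting that many moles of HCOOH to HCOO-.
Remaining n(HCOOH) = 0.004967 mol; n(HCOO-) = 0.003108 mol.
By Henderson-Hasselbalch, pH = pKa + log([A^-]/[HA]) = 3.74 + log(0.003108/0.004967) = 3.74 + (-0.20) = 3.54.

3.54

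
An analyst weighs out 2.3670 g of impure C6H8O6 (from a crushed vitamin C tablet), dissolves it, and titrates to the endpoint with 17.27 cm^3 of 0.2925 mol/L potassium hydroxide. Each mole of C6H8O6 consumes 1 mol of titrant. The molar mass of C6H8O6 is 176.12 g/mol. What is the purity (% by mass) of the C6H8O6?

n(KOH) = 0.2925 x 0.01727 = 0.005051 mol.
n(C6H8O6) = 0.005051 / 1 = 0.005051 mol.
mass of C6H8O6 = 0.005051 x 176.12 = 0.8897 g.
% purity = 0.8897 / 2.3670 x 100 = 37.6%.

37.6%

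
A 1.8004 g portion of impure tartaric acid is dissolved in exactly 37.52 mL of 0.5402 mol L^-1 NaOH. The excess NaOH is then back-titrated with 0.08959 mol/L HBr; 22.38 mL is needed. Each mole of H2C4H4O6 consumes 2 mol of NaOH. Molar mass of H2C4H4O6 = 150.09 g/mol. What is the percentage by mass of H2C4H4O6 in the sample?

76.1%

Total n(NaOH) added = 0.5402 x 0.03752 = 0.02027 mol.
n(HBr) used = 0.08959 x 0.02238 = 0.002005 mol, which equals the excess n(NaOH).
So n(NaOH) consumed by the sample = 0.02027 - 0.002005 = 0.01826 mol.
n(H2C4H4O6) = 0.01826 / 2 = 0.009132 mol.
mass H2C4H4O6 = 0.009132 x 150.09 = 1.371 g, so %H2C4H4O6 = 1.371/1.8004 x 100 = 76.1%.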